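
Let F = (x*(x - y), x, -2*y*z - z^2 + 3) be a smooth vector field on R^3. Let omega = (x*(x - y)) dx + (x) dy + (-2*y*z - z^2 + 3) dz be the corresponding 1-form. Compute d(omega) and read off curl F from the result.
d(omega) = (-2*z) dy ∧ dz + (0) dz ∧ dx + (x + 1) dx ∧ dy; curl F = (-2*z, 0, x + 1)

d omega = sum_{i<j} (∂f_j/∂x_i - ∂f_i/∂x_j) dx_i ∧ dx_j. Under the identification (dy ∧ dz, dz ∧ dx, dx ∧ dy) ↔ (e_x, e_y, e_z), the coefficients are exactly the components of curl F. Compute:
  ∂R/∂y - ∂Q/∂z = (-2*z) - (0) = -2*z
  ∂P/∂z - ∂R/∂x = (0) - (0) = 0
  ∂Q/∂x - ∂P/∂y = (1) - (-x) = x + 1.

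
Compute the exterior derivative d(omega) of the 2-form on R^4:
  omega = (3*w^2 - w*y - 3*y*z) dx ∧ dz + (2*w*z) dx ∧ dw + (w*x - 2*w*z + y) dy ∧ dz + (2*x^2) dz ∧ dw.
d(omega) = (2*w + 3*z) dx ∧ dy ∧ dz + (4*w + 4*x - y) dx ∧ dz ∧ dw + (x - 2*z) dy ∧ dz ∧ dw

For a 2-form omega = sum_{i<j} g_{ij} dx_i ∧ dx_j, the exterior derivative is
  d(omega) = sum_{i<j} d(g_{ij}) ∧ dx_i ∧ dx_j = sum_{i<j, k} (∂g_{ij}/∂x_k) dx_k ∧ dx_i ∧ dx_j.
Expand each term, using dx_k ∧ dx_i ∧ dx_j = sgn(permutation) dx_{(a)} ∧ dx_{(b)} ∧ dx_{(c)} with (a < b < c) sorted:
  d(3*w^2 - w*y - 3*y*z) includes (∂/∂y)(3*w^2 - w*y - 3*y*z) dy = (-w - 3*z) dy, which multiplied by dx ∧ dz gives (w + 3*z) dx ∧ dy ∧ dz
  d(3*w^2 - w*y - 3*y*z) includes (∂/∂w)(3*w^2 - w*y - 3*y*z) dw = (6*w - y) dw, which multiplied by dx ∧ dz gives (6*w - y) dx ∧ dz ∧ dw
  d(2*w*z) includes (∂/∂z)(2*w*z) dz = (2*w) dz, which multiplied by dx ∧ dw gives (-2*w) dx ∧ dz ∧ dw
  d(w*x - 2*w*z + y) includes (∂/∂x)(w*x - 2*w*z + y) dx = (w) dx, which multiplied by dy ∧ dz gives (w) dx ∧ dy ∧ dz
  d(w*x - 2*w*z + y) includes (∂/∂w)(w*x - 2*w*z + y) dw = (x - 2*z) dw, which multiplied by dy ∧ dz gives (x - 2*z) dy ∧ dz ∧ dw
  d(2*x^2) includes (∂/∂x)(2*x^2) dx = (4*x) dx, which multiplied by dz ∧ dw gives (4*x) dx ∧ dz ∧ dw
Collecting like 3-forms: d(omega) = (2*w + 3*z) dx ∧ dy ∧ dz + (4*w + 4*x - y) dx ∧ dz ∧ dw + (x - 2*z) dy ∧ dz ∧ dw.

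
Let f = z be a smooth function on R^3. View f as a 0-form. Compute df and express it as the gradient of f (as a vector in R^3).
df = (0) dx + (0) dy + (1) dz; grad f = (0, 0, 1)

For a 0-form f, d f = (∂f/∂x) dx + (∂f/∂y) dy + (∂f/∂z) dz. The components of the vector representation are exactly the entries of grad f in Cartesian coordinates:
  ∂f/∂x = 0
  ∂f/∂y = 0
  ∂f/∂z = 1.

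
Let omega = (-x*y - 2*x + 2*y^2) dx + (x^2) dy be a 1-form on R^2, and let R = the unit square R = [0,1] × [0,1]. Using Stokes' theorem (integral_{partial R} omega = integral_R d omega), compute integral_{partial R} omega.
integral_(partial R) omega = -1/2

Stokes: integral_partial_R omega = integral_R d omega with d omega = (∂Q/∂x - ∂P/∂y) dx ∧ dy.
  ∂Q/∂x = 2*x
  ∂P/∂y = -x + 4*y
  integrand = ∂Q/∂x - ∂P/∂y = 3*x - 4*y.
Integrating over R: integral_0^1 integral_0^1 (3*x - 4*y) dx dy = -1/2.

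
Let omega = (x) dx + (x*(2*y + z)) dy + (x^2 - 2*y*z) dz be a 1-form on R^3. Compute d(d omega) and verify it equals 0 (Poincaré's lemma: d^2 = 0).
d(d omega) = 0

Step 1: d omega = sum_{i<j} (∂f_j/∂x_i - ∂f_i/∂x_j) dx_i ∧ dx_j:
  coeff of dx ∧ dy: 2*y + z
  coeff of dx ∧ dz: 2*x
  coeff of dy ∧ dz: -x - 2*z
Step 2: Apply d again to each 2-form coefficient. The only possible 3-form in R^3 is dx ∧ dy ∧ dz, with coefficient
  ∂(coeff of dy∧dz)/∂x - ∂(coeff of dx∧dz)/∂y + ∂(coeff of dx∧dy)/∂z
  = ∂/∂x (-x - 2*z) - ∂/∂y (2*x) + ∂/∂z (2*y + z).
Each of these terms simplifies to sums of mixed partials that cancel in pairs. The result is 0 (by equality of mixed partials for smooth functions — Schwarz / Clairaut).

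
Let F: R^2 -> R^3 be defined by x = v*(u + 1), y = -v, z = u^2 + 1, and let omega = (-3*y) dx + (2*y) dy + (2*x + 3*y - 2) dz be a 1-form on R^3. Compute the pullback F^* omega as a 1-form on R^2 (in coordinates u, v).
F^* omega = (4*u^2*v - 2*u*v - 4*u + 3*v^2) du + (v*(3*u + 5)) dv

Using F^*(f dg) = (f ∘ F) d(g ∘ F), substitute each coordinate x_i by F_i(u, v) in f_i, and replace dx_i by d F_i = (∂F_i/∂u) du + (∂F_i/∂v) dv.
  For the x component: f_1(F) = 3*v; d F_1 = (v) du + (u + 1) dv
  For the y component: f_2(F) = -2*v; d F_2 = (0) du + (-1) dv
  For the z component: f_3(F) = 2*u*v - v - 2; d F_3 = (2*u) du + (0) dv
Combining and collecting du, dv coefficients:
  coeff of du: 4*u^2*v - 2*u*v - 4*u + 3*v^2
  coeff of dv: v*(3*u + 5)
F^* omega = (4*u^2*v - 2*u*v - 4*u + 3*v^2) du + (v*(3*u + 5)) dv.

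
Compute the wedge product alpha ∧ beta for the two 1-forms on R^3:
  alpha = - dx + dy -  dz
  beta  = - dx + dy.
alpha ∧ beta = (-1) dx ∧ dz + (1) dy ∧ dz

Distribute the wedge, using dx_i ∧ dx_j = -dx_j ∧ dx_i and dx_i ∧ dx_i = 0. For each pair (i, j) with i < j, the coefficient of dx_i ∧ dx_j in alpha ∧ beta is (alpha_i * beta_j - alpha_j * beta_i). Collecting: alpha ∧ beta = (-1) dx ∧ dz + (1) dy ∧ dz.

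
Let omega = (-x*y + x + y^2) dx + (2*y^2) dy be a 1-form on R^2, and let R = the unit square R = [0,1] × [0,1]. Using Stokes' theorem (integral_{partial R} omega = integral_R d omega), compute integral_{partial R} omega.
integral_(partial R) omega = -1/2

Stokes: integral_partial_R omega = integral_R d omega with d omega = (∂Q/∂x - ∂P/∂y) dx ∧ dy.
  ∂Q/∂x = 0
  ∂P/∂y = -x + 2*y
  integrand = ∂Q/∂x - ∂P/∂y = x - 2*y.
Integrating over R: integral_0^1 integral_0^1 (x - 2*y) dx dy = -1/2.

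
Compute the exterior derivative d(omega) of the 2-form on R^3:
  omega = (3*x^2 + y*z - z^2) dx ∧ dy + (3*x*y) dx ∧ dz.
d(omega) = (-3*x + y - 2*z) dx ∧ dy ∧ dz

For a 2-form omega = sum_{i<j} g_{ij} dx_i ∧ dx_j, the exterior derivative is
  d(omega) = sum_{i<j} d(g_{ij}) ∧ dx_i ∧ dx_j = sum_{i<j, k} (∂g_{ij}/∂x_k) dx_k ∧ dx_i ∧ dx_j.
Expand each term, using dx_k ∧ dx_i ∧ dx_j = sgn(permutation) dx_{(a)} ∧ dx_{(b)} ∧ dx_{(c)} with (a < b < c) sorted:
  d(3*x^2 + y*z - z^2) includes (∂/∂z)(3*x^2 + y*z - z^2) dz = (y - 2*z) dz, which multiplied by dx ∧ dy gives (y - 2*z) dx ∧ dy ∧ dz
  d(3*x*y) includes (∂/∂y)(3*x*y) dy = (3*x) dy, which multiplied by dx ∧ dz gives (-3*x) dx ∧ dy ∧ dz
Collecting like 3-forms: d(omega) = (-3*x + y - 2*z) dx ∧ dy ∧ dz.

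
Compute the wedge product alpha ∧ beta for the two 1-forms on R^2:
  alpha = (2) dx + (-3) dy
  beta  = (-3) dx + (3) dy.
alpha ∧ beta = (-3) dx ∧ dy

Distribute the wedge, using dx_i ∧ dx_j = -dx_j ∧ dx_i and dx_i ∧ dx_i = 0. For each pair (i, j) with i < j, the coefficient of dx_i ∧ dx_j in alpha ∧ beta is (alpha_i * beta_j - alpha_j * beta_i). Collecting: alpha ∧ beta = (-3) dx ∧ dy.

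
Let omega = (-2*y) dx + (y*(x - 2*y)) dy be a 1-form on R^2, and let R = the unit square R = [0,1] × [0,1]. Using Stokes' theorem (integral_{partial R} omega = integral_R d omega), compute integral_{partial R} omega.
integral_(partial R) omega = 5/2

Stokes: integral_partial_R omega = integral_R d omega with d omega = (∂Q/∂x - ∂P/∂y) dx ∧ dy.
  ∂Q/∂x = y
  ∂P/∂y = -2
  integrand = ∂Q/∂x - ∂P/∂y = y + 2.
Integrating over R: integral_0^1 integral_0^1 (y + 2) dx dy = 5/2.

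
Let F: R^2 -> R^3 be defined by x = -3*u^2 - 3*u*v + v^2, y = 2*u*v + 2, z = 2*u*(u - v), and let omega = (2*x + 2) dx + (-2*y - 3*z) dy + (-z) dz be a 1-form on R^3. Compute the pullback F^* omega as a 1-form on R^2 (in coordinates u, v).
F^* omega = (28*u^3 + 54*u^2*v + 6*u*v^2 - 12*u - 6*v^3 - 14*v) du + (10*u^3 + 6*u^2*v - 18*u*v^2 - 14*u + 4*v^3 + 4*v) dv

Using F^*(f dg) = (f ∘ F) d(g ∘ F), substitute each coordinate x_i by F_i(u, v) in f_i, and replace dx_i by d F_i = (∂F_i/∂u) du + (∂F_i/∂v) dv.
  For the x component: f_1(F) = -6*u^2 - 6*u*v + 2*v^2 + 2; d F_1 = (-6*u - 3*v) du + (-3*u + 2*v) dv
  For the y component: f_2(F) = -6*u^2 + 2*u*v - 4; d F_2 = (2*v) du + (2*u) dv
  For the z component: f_3(F) = 2*u*(-u + v); d F_3 = (4*u - 2*v) du + (-2*u) dv
Combining and collecting du, dv coefficients:
  coeff of du: 28*u^3 + 54*u^2*v + 6*u*v^2 - 12*u - 6*v^3 - 14*v
  coeff of dv: 10*u^3 + 6*u^2*v - 18*u*v^2 - 14*u + 4*v^3 + 4*v
F^* omega = (28*u^3 + 54*u^2*v + 6*u*v^2 - 12*u - 6*v^3 - 14*v) du + (10*u^3 + 6*u^2*v - 18*u*v^2 - 14*u + 4*v^3 + 4*v) dv.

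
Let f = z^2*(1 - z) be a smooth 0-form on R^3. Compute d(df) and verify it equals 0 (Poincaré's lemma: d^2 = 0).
d(df) = 0

Step 1: df = sum_i (∂f/∂x_i) dx_i = (0) dx + (0) dy + (z*(2 - 3*z)) dz.
Step 2: Apply d again. Using the 1-form formula, the coefficient of dx ∧ dy in d(df) is ∂^2 f/∂x ∂y - ∂^2 f/∂y ∂x = (0) - (0) = 0 (equality of mixed partials for smooth f).
Similarly for dx ∧ dz and dy ∧ dz — all coefficients vanish. So d(df) = 0.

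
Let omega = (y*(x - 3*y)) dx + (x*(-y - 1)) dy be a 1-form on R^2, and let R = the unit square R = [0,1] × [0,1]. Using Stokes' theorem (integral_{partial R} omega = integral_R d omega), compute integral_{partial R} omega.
integral_(partial R) omega = 1

Stokes: integral_partial_R omega = integral_R d omega with d omega = (∂Q/∂x - ∂P/∂y) dx ∧ dy.
  ∂Q/∂x = -y - 1
  ∂P/∂y = x - 6*y
  integrand = ∂Q/∂x - ∂P/∂y = -x + 5*y - 1.
Integrating over R: integral_0^1 integral_0^1 (-x + 5*y - 1) dx dy = 1.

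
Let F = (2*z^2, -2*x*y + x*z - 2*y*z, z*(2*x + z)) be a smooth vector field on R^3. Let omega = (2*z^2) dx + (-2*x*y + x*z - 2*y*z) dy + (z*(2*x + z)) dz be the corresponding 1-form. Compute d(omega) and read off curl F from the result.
d(omega) = (-x + 2*y) dy ∧ dz + (2*z) dz ∧ dx + (-2*y + z) dx ∧ dy; curl F = (-x + 2*y, 2*z, -2*y + z)

d omega = sum_{i<j} (∂f_j/∂x_i - ∂f_i/∂x_j) dx_i ∧ dx_j. Under the identification (dy ∧ dz, dz ∧ dx, dx ∧ dy) ↔ (e_x, e_y, e_z), the coefficients are exactly the components of curl F. Compute:
  ∂R/∂y - ∂Q/∂z = (0) - (x - 2*y) = -x + 2*y
  ∂P/∂z - ∂R/∂x = (4*z) - (2*z) = 2*z
  ∂Q/∂x - ∂P/∂y = (-2*y + z) - (0) = -2*y + z.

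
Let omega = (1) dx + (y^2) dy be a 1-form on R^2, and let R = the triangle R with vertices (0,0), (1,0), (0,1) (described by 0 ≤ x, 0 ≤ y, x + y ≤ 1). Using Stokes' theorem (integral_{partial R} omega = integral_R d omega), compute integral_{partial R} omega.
integral_(partial R) omega = 0

Stokes: integral_partial_R omega = integral_R d omega with d omega = (∂Q/∂x - ∂P/∂y) dx ∧ dy.
  ∂Q/∂x = 0
  ∂P/∂y = 0
  integrand = ∂Q/∂x - ∂P/∂y = 0.
Integrating over R: integral_0^1 integral_0^{1-x} (0) dy dx = 0.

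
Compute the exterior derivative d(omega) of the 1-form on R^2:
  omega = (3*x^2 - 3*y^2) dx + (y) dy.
d(omega) = (6*y) dx ∧ dy

For a 1-form omega = sum_i f_i dx_i, the exterior derivative is
  d(omega) = sum_{i < j} (∂f_j/∂x_i - ∂f_i/∂x_j) dx_i ∧ dx_j.
  coefficient of dx ∧ dy: ∂f_2/∂x - ∂f_1/∂y = ∂(y)/∂x - ∂(3*x^2 - 3*y^2)/∂y = 6*y
Assembling: d(omega) = (6*y) dx ∧ dy.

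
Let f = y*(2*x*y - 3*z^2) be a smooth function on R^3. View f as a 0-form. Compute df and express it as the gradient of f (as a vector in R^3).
df = (2*y^2) dx + (4*x*y - 3*z^2) dy + (-6*y*z) dz; grad f = (2*y^2, 4*x*y - 3*z^2, -6*y*z)

For a 0-form f, d f = (∂f/∂x) dx + (∂f/∂y) dy + (∂f/∂z) dz. The components of the vector representation are exactly the entries of grad f in Cartesian coordinates:
  ∂f/∂x = 2*y^2
  ∂f/∂y = 4*x*y - 3*z^2
  ∂f/∂z = -6*y*z.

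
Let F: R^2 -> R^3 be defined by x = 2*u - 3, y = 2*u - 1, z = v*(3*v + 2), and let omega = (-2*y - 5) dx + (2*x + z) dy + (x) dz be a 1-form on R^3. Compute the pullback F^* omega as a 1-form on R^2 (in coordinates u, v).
F^* omega = (6*v^2 + 4*v - 18) du + (12*u*v + 4*u - 18*v - 6) dv

Using F^*(f dg) = (f ∘ F) d(g ∘ F), substitute each coordinate x_i by F_i(u, v) in f_i, and replace dx_i by d F_i = (∂F_i/∂u) du + (∂F_i/∂v) dv.
  For the x component: f_1(F) = -4*u - 3; d F_1 = (2) du + (0) dv
  For the y component: f_2(F) = 4*u + 3*v^2 + 2*v - 6; d F_2 = (2) du + (0) dv
  For the z component: f_3(F) = 2*u - 3; d F_3 = (0) du + (6*v + 2) dv
Combining and collecting du, dv coefficients:
  coeff of du: 6*v^2 + 4*v - 18
  coeff of dv: 12*u*v + 4*u - 18*v - 6
F^* omega = (6*v^2 + 4*v - 18) du + (12*u*v + 4*u - 18*v - 6) dv.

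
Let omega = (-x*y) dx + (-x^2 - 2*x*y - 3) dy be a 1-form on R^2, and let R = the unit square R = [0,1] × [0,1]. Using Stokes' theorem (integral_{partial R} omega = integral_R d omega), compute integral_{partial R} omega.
integral_(partial R) omega = -3/2

Stokes: integral_partial_R omega = integral_R d omega with d omega = (∂Q/∂x - ∂P/∂y) dx ∧ dy.
  ∂Q/∂x = -2*x - 2*y
  ∂P/∂y = -x
  integrand = ∂Q/∂x - ∂P/∂y = -x - 2*y.
Integrating over R: integral_0^1 integral_0^1 (-x - 2*y) dx dy = -3/2.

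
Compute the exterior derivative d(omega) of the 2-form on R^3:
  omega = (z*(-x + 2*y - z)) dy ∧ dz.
d(omega) = (-z) dx ∧ dy ∧ dz

For a 2-form omega = sum_{i<j} g_{ij} dx_i ∧ dx_j, the exterior derivative is
  d(omega) = sum_{i<j} d(g_{ij}) ∧ dx_i ∧ dx_j = sum_{i<j, k} (∂g_{ij}/∂x_k) dx_k ∧ dx_i ∧ dx_j.
Expand each term, using dx_k ∧ dx_i ∧ dx_j = sgn(permutation) dx_{(a)} ∧ dx_{(b)} ∧ dx_{(c)} with (a < b < c) sorted:
  d(z*(-x + 2*y - z)) includes (∂/∂x)(z*(-x + 2*y - z)) dx = (-z) dx, which multiplied by dy ∧ dz gives (-z) dx ∧ dy ∧ dz
Collecting like 3-forms: d(omega) = (-z) dx ∧ dy ∧ dz.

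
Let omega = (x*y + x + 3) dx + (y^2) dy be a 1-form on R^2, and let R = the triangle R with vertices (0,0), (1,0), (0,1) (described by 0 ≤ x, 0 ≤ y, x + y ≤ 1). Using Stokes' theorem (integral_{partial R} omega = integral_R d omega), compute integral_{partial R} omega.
integral_(partial R) omega = -1/6

Stokes: integral_partial_R omega = integral_R d omega with d omega = (∂Q/∂x - ∂P/∂y) dx ∧ dy.
  ∂Q/∂x = 0
  ∂P/∂y = x
  integrand = ∂Q/∂x - ∂P/∂y = -x.
Integrating over R: integral_0^1 integral_0^{1-x} (-x) dy dx = -1/6.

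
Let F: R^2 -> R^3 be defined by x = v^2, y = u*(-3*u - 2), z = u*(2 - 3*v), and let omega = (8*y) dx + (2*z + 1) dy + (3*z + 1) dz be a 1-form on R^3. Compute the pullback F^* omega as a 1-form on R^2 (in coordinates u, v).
F^* omega = (36*u^2*v - 24*u^2 + 27*u*v^2 - 24*u*v - 2*u - 3*v) du + (u*(-21*u*v - 18*u - 32*v - 3)) dv

Using F^*(f dg) = (f ∘ F) d(g ∘ F), substitute each coordinate x_i by F_i(u, v) in f_i, and replace dx_i by d F_i = (∂F_i/∂u) du + (∂F_i/∂v) dv.
  For the x component: f_1(F) = 8*u*(-3*u - 2); d F_1 = (0) du + (2*v) dv
  For the y component: f_2(F) = -6*u*v + 4*u + 1; d F_2 = (-6*u - 2) du + (0) dv
  For the z component: f_3(F) = -9*u*v + 6*u + 1; d F_3 = (2 - 3*v) du + (-3*u) dv
Combining and collecting du, dv coefficients:
  coeff of du: 36*u^2*v - 24*u^2 + 27*u*v^2 - 24*u*v - 2*u - 3*v
  coeff of dv: u*(-21*u*v - 18*u - 32*v - 3)
F^* omega = (36*u^2*v - 24*u^2 + 27*u*v^2 - 24*u*v - 2*u - 3*v) du + (u*(-21*u*v - 18*u - 32*v - 3)) dv.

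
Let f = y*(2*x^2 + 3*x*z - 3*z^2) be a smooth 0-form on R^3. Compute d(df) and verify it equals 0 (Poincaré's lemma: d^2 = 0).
d(df) = 0

Step 1: df = sum_i (∂f/∂x_i) dx_i = (y*(4*x + 3*z)) dx + (2*x^2 + 3*x*z - 3*z^2) dy + (3*y*(x - 2*z)) dz.
Step 2: Apply d again. Using the 1-form formula, the coefficient of dx ∧ dy in d(df) is ∂^2 f/∂x ∂y - ∂^2 f/∂y ∂x = (4*x + 3*z) - (4*x + 3*z) = 0 (equality of mixed partials for smooth f).
Similarly for dx ∧ dz and dy ∧ dz — all coefficients vanish. So d(df) = 0.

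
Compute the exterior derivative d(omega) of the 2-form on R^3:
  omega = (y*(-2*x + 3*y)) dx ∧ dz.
d(omega) = (2*x - 6*y) dx ∧ dy ∧ dz

For a 2-form omega = sum_{i<j} g_{ij} dx_i ∧ dx_j, the exterior derivative is
  d(omega) = sum_{i<j} d(g_{ij}) ∧ dx_i ∧ dx_j = sum_{i<j, k} (∂g_{ij}/∂x_k) dx_k ∧ dx_i ∧ dx_j.
Expand each term, using dx_k ∧ dx_i ∧ dx_j = sgn(permutation) dx_{(a)} ∧ dx_{(b)} ∧ dx_{(c)} with (a < b < c) sorted:
  d(y*(-2*x + 3*y)) includes (∂/∂y)(y*(-2*x + 3*y)) dy = (-2*x + 6*y) dy, which multiplied by dx ∧ dz gives (2*x - 6*y) dx ∧ dy ∧ dz
Collecting like 3-forms: d(omega) = (2*x - 6*y) dx ∧ dy ∧ dz.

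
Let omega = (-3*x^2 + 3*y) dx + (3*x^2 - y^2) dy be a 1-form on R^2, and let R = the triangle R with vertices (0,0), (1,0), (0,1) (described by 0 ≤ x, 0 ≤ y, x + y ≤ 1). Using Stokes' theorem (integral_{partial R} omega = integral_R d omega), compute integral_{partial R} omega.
integral_(partial R) omega = -1/2

Stokes: integral_partial_R omega = integral_R d omega with d omega = (∂Q/∂x - ∂P/∂y) dx ∧ dy.
  ∂Q/∂x = 6*x
  ∂P/∂y = 3
  integrand = ∂Q/∂x - ∂P/∂y = 6*x - 3.
Integrating over R: integral_0^1 integral_0^{1-x} (6*x - 3) dy dx = -1/2.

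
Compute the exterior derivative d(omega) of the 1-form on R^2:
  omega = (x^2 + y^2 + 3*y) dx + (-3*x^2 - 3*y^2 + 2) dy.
d(omega) = (-6*x - 2*y - 3) dx ∧ dy

For a 1-form omega = sum_i f_i dx_i, the exterior derivative is
  d(omega) = sum_{i < j} (∂f_j/∂x_i - ∂f_i/∂x_j) dx_i ∧ dx_j.
  coefficient of dx ∧ dy: ∂f_2/∂x - ∂f_1/∂y = ∂(-3*x^2 - 3*y^2 + 2)/∂x - ∂(x^2 + y^2 + 3*y)/∂y = -6*x - 2*y - 3
Assembling: d(omega) = (-6*x - 2*y - 3) dx ∧ dy.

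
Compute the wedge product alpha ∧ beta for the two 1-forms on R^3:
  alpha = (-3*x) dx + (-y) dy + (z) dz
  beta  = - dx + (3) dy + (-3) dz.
alpha ∧ beta = (-9*x - y) dx ∧ dy + (9*x + z) dx ∧ dz + (3*y - 3*z) dy ∧ dz

Distribute the wedge, using dx_i ∧ dx_j = -dx_j ∧ dx_i and dx_i ∧ dx_i = 0. For each pair (i, j) with i < j, the coefficient of dx_i ∧ dx_j in alpha ∧ beta is (alpha_i * beta_j - alpha_j * beta_i). Collecting: alpha ∧ beta = (-9*x - y) dx ∧ dy + (9*x + z) dx ∧ dz + (3*y - 3*z) dy ∧ dz.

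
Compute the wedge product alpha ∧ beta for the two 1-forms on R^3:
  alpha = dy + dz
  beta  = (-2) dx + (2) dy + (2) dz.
alpha ∧ beta = (2) dx ∧ dy + (2) dx ∧ dz

Distribute the wedge, using dx_i ∧ dx_j = -dx_j ∧ dx_i and dx_i ∧ dx_i = 0. For each pair (i, j) with i < j, the coefficient of dx_i ∧ dx_j in alpha ∧ beta is (alpha_i * beta_j - alpha_j * beta_i). Collecting: alpha ∧ beta = (2) dx ∧ dy + (2) dx ∧ dz.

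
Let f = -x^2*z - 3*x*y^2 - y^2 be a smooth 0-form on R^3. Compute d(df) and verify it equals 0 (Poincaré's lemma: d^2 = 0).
d(df) = 0

Step 1: df = sum_i (∂f/∂x_i) dx_i = (-2*x*z - 3*y^2) dx + (2*y*(-3*x - 1)) dy + (-x^2) dz.
Step 2: Apply d again. Using the 1-form formula, the coefficient of dx ∧ dy in d(df) is ∂^2 f/∂x ∂y - ∂^2 f/∂y ∂x = (-6*y) - (-6*y) = 0 (equality of mixed partials for smooth f).
Similarly for dx ∧ dz and dy ∧ dz — all coefficients vanish. So d(df) = 0.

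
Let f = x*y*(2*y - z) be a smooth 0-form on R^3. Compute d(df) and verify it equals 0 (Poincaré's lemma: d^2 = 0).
d(df) = 0

Step 1: df = sum_i (∂f/∂x_i) dx_i = (y*(2*y - z)) dx + (x*(4*y - z)) dy + (-x*y) dz.
Step 2: Apply d again. Using the 1-form formula, the coefficient of dx ∧ dy in d(df) is ∂^2 f/∂x ∂y - ∂^2 f/∂y ∂x = (4*y - z) - (4*y - z) = 0 (equality of mixed partials for smooth f).
Similarly for dx ∧ dz and dy ∧ dz — all coefficients vanish. So d(df) = 0.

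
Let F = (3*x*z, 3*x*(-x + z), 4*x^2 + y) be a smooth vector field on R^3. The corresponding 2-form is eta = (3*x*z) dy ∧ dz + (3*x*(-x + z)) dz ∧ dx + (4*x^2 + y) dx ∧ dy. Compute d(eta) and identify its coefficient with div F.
d(eta) = (3*z) dx ∧ dy ∧ dz; div F = 3*z

For a 2-form in R^3 of the form above, applying d gives a 3-form with coefficient ∂P/∂x + ∂Q/∂y + ∂R/∂z:
  ∂P/∂x = 3*z
  ∂Q/∂y = 0
  ∂R/∂z = 0
Sum = 3*z, which is exactly div F.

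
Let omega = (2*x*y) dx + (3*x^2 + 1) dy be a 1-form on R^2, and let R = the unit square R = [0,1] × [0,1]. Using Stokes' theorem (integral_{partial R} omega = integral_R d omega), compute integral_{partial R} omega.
integral_(partial R) omega = 2

Stokes: integral_partial_R omega = integral_R d omega with d omega = (∂Q/∂x - ∂P/∂y) dx ∧ dy.
  ∂Q/∂x = 6*x
  ∂P/∂y = 2*x
  integrand = ∂Q/∂x - ∂P/∂y = 4*x.
Integrating over R: integral_0^1 integral_0^1 (4*x) dx dy = 2.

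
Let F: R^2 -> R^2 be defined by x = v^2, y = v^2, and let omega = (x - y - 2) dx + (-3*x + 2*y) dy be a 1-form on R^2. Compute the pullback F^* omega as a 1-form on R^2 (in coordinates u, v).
F^* omega = (2*v*(-v^2 - 2)) dv

Using F^*(f dg) = (f ∘ F) d(g ∘ F), substitute each coordinate x_i by F_i(u, v) in f_i, and replace dx_i by d F_i = (∂F_i/∂u) du + (∂F_i/∂v) dv.
  For the x component: f_1(F) = -2; d F_1 = (0) du + (2*v) dv
  For the y component: f_2(F) = -v^2; d F_2 = (0) du + (2*v) dv
Combining and collecting du, dv coefficients:
  coeff of du: 0
  coeff of dv: 2*v*(-v^2 - 2)
F^* omega = (2*v*(-v^2 - 2)) dv.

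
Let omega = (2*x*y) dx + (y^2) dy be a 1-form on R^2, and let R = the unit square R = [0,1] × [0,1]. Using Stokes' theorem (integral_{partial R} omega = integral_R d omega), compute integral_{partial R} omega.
integral_(partial R) omega = -1

Stokes: integral_partial_R omega = integral_R d omega with d omega = (∂Q/∂x - ∂P/∂y) dx ∧ dy.
  ∂Q/∂x = 0
  ∂P/∂y = 2*x
  integrand = ∂Q/∂x - ∂P/∂y = -2*x.
Integrating over R: integral_0^1 integral_0^1 (-2*x) dx dy = -1.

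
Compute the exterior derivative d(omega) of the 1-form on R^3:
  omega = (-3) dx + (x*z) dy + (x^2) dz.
d(omega) = (z) dx ∧ dy + (2*x) dx ∧ dz + (-x) dy ∧ dz

For a 1-form omega = sum_i f_i dx_i, the exterior derivative is
  d(omega) = sum_{i < j} (∂f_j/∂x_i - ∂f_i/∂x_j) dx_i ∧ dx_j.
  coefficient of dx ∧ dy: ∂f_2/∂x - ∂f_1/∂y = ∂(x*z)/∂x - ∂(-3)/∂y = z
  coefficient of dx ∧ dz: ∂f_3/∂x - ∂f_1/∂z = ∂(x^2)/∂x - ∂(-3)/∂z = 2*x
  coefficient of dy ∧ dz: ∂f_3/∂y - ∂f_2/∂z = ∂(x^2)/∂y - ∂(x*z)/∂z = -x
Assembling: d(omega) = (z) dx ∧ dy + (2*x) dx ∧ dz + (-x) dy ∧ dz.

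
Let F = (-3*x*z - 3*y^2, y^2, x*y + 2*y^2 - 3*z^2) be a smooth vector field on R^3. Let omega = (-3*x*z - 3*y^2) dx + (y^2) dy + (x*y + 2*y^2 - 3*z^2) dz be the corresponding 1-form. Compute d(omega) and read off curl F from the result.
d(omega) = (x + 4*y) dy ∧ dz + (-3*x - y) dz ∧ dx + (6*y) dx ∧ dy; curl F = (x + 4*y, -3*x - y, 6*y)

d omega = sum_{i<j} (∂f_j/∂x_i - ∂f_i/∂x_j) dx_i ∧ dx_j. Under the identification (dy ∧ dz, dz ∧ dx, dx ∧ dy) ↔ (e_x, e_y, e_z), the coefficients are exactly the components of curl F. Compute:
  ∂R/∂y - ∂Q/∂z = (x + 4*y) - (0) = x + 4*y
  ∂P/∂z - ∂R/∂x = (-3*x) - (y) = -3*x - y
  ∂Q/∂x - ∂P/∂y = (0) - (-6*y) = 6*y.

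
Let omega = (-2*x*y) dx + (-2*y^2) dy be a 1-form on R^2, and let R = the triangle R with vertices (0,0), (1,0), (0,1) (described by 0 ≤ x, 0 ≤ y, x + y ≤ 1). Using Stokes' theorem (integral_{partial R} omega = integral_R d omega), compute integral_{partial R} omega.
integral_(partial R) omega = 1/3

Stokes: integral_partial_R omega = integral_R d omega with d omega = (∂Q/∂x - ∂P/∂y) dx ∧ dy.
  ∂Q/∂x = 0
  ∂P/∂y = -2*x
  integrand = ∂Q/∂x - ∂P/∂y = 2*x.
Integrating over R: integral_0^1 integral_0^{1-x} (2*x) dy dx = 1/3.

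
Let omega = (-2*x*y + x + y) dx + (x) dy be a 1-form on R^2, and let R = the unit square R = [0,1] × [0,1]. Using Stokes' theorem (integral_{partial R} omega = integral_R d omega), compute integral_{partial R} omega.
integral_(partial R) omega = 1

Stokes: integral_partial_R omega = integral_R d omega with d omega = (∂Q/∂x - ∂P/∂y) dx ∧ dy.
  ∂Q/∂x = 1
  ∂P/∂y = 1 - 2*x
  integrand = ∂Q/∂x - ∂P/∂y = 2*x.
Integrating over R: integral_0^1 integral_0^1 (2*x) dx dy = 1.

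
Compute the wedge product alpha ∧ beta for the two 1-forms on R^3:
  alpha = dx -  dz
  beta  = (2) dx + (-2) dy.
alpha ∧ beta = (-2) dx ∧ dy + (2) dx ∧ dz + (-2) dy ∧ dz

Distribute the wedge, using dx_i ∧ dx_j = -dx_j ∧ dx_i and dx_i ∧ dx_i = 0. For each pair (i, j) with i < j, the coefficient of dx_i ∧ dx_j in alpha ∧ beta is (alpha_i * beta_j - alpha_j * beta_i). Collecting: alpha ∧ beta = (-2) dx ∧ dy + (2) dx ∧ dz + (-2) dy ∧ dz.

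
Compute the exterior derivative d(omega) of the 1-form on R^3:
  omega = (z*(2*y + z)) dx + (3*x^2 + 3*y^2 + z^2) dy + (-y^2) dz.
d(omega) = (6*x - 2*z) dx ∧ dy + (-2*y - 2*z) dx ∧ dz + (-2*y - 2*z) dy ∧ dz

For a 1-form omega = sum_i f_i dx_i, the exterior derivative is
  d(omega) = sum_{i < j} (∂f_j/∂x_i - ∂f_i/∂x_j) dx_i ∧ dx_j.
  coefficient of dx ∧ dy: ∂f_2/∂x - ∂f_1/∂y = ∂(3*x^2 + 3*y^2 + z^2)/∂x - ∂(z*(2*y + z))/∂y = 6*x - 2*z
  coefficient of dx ∧ dz: ∂f_3/∂x - ∂f_1/∂z = ∂(-y^2)/∂x - ∂(z*(2*y + z))/∂z = -2*y - 2*z
  coefficient of dy ∧ dz: ∂f_3/∂y - ∂f_2/∂z = ∂(-y^2)/∂y - ∂(3*x^2 + 3*y^2 + z^2)/∂z = -2*y - 2*z
Assembling: d(omega) = (6*x - 2*z) dx ∧ dy + (-2*y - 2*z) dx ∧ dz + (-2*y - 2*z) dy ∧ dz.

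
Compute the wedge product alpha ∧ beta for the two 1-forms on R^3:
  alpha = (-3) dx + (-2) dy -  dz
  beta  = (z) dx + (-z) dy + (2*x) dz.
alpha ∧ beta = (5*z) dx ∧ dy + (-6*x + z) dx ∧ dz + (-4*x - z) dy ∧ dz

Distribute the wedge, using dx_i ∧ dx_j = -dx_j ∧ dx_i and dx_i ∧ dx_i = 0. For each pair (i, j) with i < j, the coefficient of dx_i ∧ dx_j in alpha ∧ beta is (alpha_i * beta_j - alpha_j * beta_i). Collecting: alpha ∧ beta = (5*z) dx ∧ dy + (-6*x + z) dx ∧ dz + (-4*x - z) dy ∧ dz.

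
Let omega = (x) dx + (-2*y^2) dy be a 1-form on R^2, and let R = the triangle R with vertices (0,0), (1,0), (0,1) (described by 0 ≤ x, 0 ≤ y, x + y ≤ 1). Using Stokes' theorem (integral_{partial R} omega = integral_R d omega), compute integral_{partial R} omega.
integral_(partial R) omega = 0

Stokes: integral_partial_R omega = integral_R d omega with d omega = (∂Q/∂x - ∂P/∂y) dx ∧ dy.
  ∂Q/∂x = 0
  ∂P/∂y = 0
  integrand = ∂Q/∂x - ∂P/∂y = 0.
Integrating over R: integral_0^1 integral_0^{1-x} (0) dy dx = 0.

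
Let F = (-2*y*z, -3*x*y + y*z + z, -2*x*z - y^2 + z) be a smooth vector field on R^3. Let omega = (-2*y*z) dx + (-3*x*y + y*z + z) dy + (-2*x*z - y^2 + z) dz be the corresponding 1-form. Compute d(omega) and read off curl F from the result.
d(omega) = (-3*y - 1) dy ∧ dz + (-2*y + 2*z) dz ∧ dx + (-3*y + 2*z) dx ∧ dy; curl F = (-3*y - 1, -2*y + 2*z, -3*y + 2*z)

d omega = sum_{i<j} (∂f_j/∂x_i - ∂f_i/∂x_j) dx_i ∧ dx_j. Under the identification (dy ∧ dz, dz ∧ dx, dx ∧ dy) ↔ (e_x, e_y, e_z), the coefficients are exactly the components of curl F. Compute:
  ∂R/∂y - ∂Q/∂z = (-2*y) - (y + 1) = -3*y - 1
  ∂P/∂z - ∂R/∂x = (-2*y) - (-2*z) = -2*y + 2*z
  ∂Q/∂x - ∂P/∂y = (-3*y) - (-2*z) = -3*y + 2*z.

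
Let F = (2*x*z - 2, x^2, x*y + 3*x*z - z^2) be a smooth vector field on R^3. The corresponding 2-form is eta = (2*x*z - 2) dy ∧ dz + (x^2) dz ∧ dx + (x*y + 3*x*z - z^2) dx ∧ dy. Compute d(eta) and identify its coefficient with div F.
d(eta) = (3*x) dx ∧ dy ∧ dz; div F = 3*x

For a 2-form in R^3 of the form above, applying d gives a 3-form with coefficient ∂P/∂x + ∂Q/∂y + ∂R/∂z:
  ∂P/∂x = 2*z
  ∂Q/∂y = 0
  ∂R/∂z = 3*x - 2*z
Sum = 3*x, which is exactly div F.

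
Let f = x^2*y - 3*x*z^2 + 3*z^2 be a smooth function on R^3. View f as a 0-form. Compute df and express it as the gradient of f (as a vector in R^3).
df = (2*x*y - 3*z^2) dx + (x^2) dy + (6*z*(1 - x)) dz; grad f = (2*x*y - 3*z^2, x^2, 6*z*(1 - x))

For a 0-form f, d f = (∂f/∂x) dx + (∂f/∂y) dy + (∂f/∂z) dz. The components of the vector representation are exactly the entries of grad f in Cartesian coordinates:
  ∂f/∂x = 2*x*y - 3*z^2
  ∂f/∂y = x^2
  ∂f/∂z = 6*z*(1 - x).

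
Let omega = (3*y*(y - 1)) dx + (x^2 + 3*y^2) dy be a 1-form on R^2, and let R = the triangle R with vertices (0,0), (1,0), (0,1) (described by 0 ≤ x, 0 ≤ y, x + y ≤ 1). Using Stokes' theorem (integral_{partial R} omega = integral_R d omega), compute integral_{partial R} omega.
integral_(partial R) omega = 5/6

Stokes: integral_partial_R omega = integral_R d omega with d omega = (∂Q/∂x - ∂P/∂y) dx ∧ dy.
  ∂Q/∂x = 2*x
  ∂P/∂y = 6*y - 3
  integrand = ∂Q/∂x - ∂P/∂y = 2*x - 6*y + 3.
Integrating over R: integral_0^1 integral_0^{1-x} (2*x - 6*y + 3) dy dx = 5/6.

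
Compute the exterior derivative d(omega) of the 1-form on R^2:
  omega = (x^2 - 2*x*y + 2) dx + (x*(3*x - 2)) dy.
d(omega) = (8*x - 2) dx ∧ dy

For a 1-form omega = sum_i f_i dx_i, the exterior derivative is
  d(omega) = sum_{i < j} (∂f_j/∂x_i - ∂f_i/∂x_j) dx_i ∧ dx_j.
  coefficient of dx ∧ dy: ∂f_2/∂x - ∂f_1/∂y = ∂(x*(3*x - 2))/∂x - ∂(x^2 - 2*x*y + 2)/∂y = 8*x - 2
Assembling: d(omega) = (8*x - 2) dx ∧ dy.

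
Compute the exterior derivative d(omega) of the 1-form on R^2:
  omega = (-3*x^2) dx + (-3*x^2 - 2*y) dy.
d(omega) = (-6*x) dx ∧ dy

For a 1-form omega = sum_i f_i dx_i, the exterior derivative is
  d(omega) = sum_{i < j} (∂f_j/∂x_i - ∂f_i/∂x_j) dx_i ∧ dx_j.
  coefficient of dx ∧ dy: ∂f_2/∂x - ∂f_1/∂y = ∂(-3*x^2 - 2*y)/∂x - ∂(-3*x^2)/∂y = -6*x
Assembling: d(omega) = (-6*x) dx ∧ dy.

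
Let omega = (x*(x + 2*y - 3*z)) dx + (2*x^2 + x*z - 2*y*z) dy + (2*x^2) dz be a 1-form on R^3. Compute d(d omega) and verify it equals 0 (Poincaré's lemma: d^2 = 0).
d(d omega) = 0

Step 1: d omega = sum_{i<j} (∂f_j/∂x_i - ∂f_i/∂x_j) dx_i ∧ dx_j:
  coeff of dx ∧ dy: 2*x + z
  coeff of dx ∧ dz: 7*x
  coeff of dy ∧ dz: -x + 2*y
Step 2: Apply d again to each 2-form coefficient. The only possible 3-form in R^3 is dx ∧ dy ∧ dz, with coefficient
  ∂(coeff of dy∧dz)/∂x - ∂(coeff of dx∧dz)/∂y + ∂(coeff of dx∧dy)/∂z
  = ∂/∂x (-x + 2*y) - ∂/∂y (7*x) + ∂/∂z (2*x + z).
Each of these terms simplifies to sums of mixed partials that cancel in pairs. The result is 0 (by equality of mixed partials for smooth functions — Schwarz / Clairaut).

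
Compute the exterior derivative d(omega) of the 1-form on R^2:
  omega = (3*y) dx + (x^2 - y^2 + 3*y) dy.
d(omega) = (2*x - 3) dx ∧ dy

For a 1-form omega = sum_i f_i dx_i, the exterior derivative is
  d(omega) = sum_{i < j} (∂f_j/∂x_i - ∂f_i/∂x_j) dx_i ∧ dx_j.
  coefficient of dx ∧ dy: ∂f_2/∂x - ∂f_1/∂y = ∂(x^2 - y^2 + 3*y)/∂x - ∂(3*y)/∂y = 2*x - 3
Assembling: d(omega) = (2*x - 3) dx ∧ dy.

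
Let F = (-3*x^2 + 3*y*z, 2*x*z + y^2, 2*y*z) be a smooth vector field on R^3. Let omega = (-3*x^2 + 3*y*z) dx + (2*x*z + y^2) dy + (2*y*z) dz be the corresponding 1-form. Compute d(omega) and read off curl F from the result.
d(omega) = (-2*x + 2*z) dy ∧ dz + (3*y) dz ∧ dx + (-z) dx ∧ dy; curl F = (-2*x + 2*z, 3*y, -z)

d omega = sum_{i<j} (∂f_j/∂x_i - ∂f_i/∂x_j) dx_i ∧ dx_j. Under the identification (dy ∧ dz, dz ∧ dx, dx ∧ dy) ↔ (e_x, e_y, e_z), the coefficients are exactly the components of curl F. Compute:
  ∂R/∂y - ∂Q/∂z = (2*z) - (2*x) = -2*x + 2*z
  ∂P/∂z - ∂R/∂x = (3*y) - (0) = 3*y
  ∂Q/∂x - ∂P/∂y = (2*z) - (3*z) = -z.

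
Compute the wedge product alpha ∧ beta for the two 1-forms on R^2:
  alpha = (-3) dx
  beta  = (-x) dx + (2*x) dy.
alpha ∧ beta = (-6*x) dx ∧ dy

Distribute the wedge, using dx_i ∧ dx_j = -dx_j ∧ dx_i and dx_i ∧ dx_i = 0. For each pair (i, j) with i < j, the coefficient of dx_i ∧ dx_j in alpha ∧ beta is (alpha_i * beta_j - alpha_j * beta_i). Collecting: alpha ∧ beta = (-6*x) dx ∧ dy.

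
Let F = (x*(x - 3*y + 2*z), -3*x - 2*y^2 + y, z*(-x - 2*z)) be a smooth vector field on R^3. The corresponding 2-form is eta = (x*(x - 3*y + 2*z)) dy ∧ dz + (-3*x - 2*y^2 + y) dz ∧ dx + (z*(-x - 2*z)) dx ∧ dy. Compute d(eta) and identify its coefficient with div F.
d(eta) = (x - 7*y - 2*z + 1) dx ∧ dy ∧ dz; div F = x - 7*y - 2*z + 1

For a 2-form in R^3 of the form above, applying d gives a 3-form with coefficient ∂P/∂x + ∂Q/∂y + ∂R/∂z:
  ∂P/∂x = 2*x - 3*y + 2*z
  ∂Q/∂y = 1 - 4*y
  ∂R/∂z = -x - 4*z
Sum = x - 7*y - 2*z + 1, which is exactly div F.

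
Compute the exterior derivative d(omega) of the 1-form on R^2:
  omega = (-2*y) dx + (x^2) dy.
d(omega) = (2*x + 2) dx ∧ dy

For a 1-form omega = sum_i f_i dx_i, the exterior derivative is
  d(omega) = sum_{i < j} (∂f_j/∂x_i - ∂f_i/∂x_j) dx_i ∧ dx_j.
  coefficient of dx ∧ dy: ∂f_2/∂x - ∂f_1/∂y = ∂(x^2)/∂x - ∂(-2*y)/∂y = 2*x + 2
Assembling: d(omega) = (2*x + 2) dx ∧ dy.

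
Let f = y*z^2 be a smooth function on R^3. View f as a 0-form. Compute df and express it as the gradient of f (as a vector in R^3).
df = (0) dx + (z^2) dy + (2*y*z) dz; grad f = (0, z^2, 2*y*z)

For a 0-form f, d f = (∂f/∂x) dx + (∂f/∂y) dy + (∂f/∂z) dz. The components of the vector representation are exactly the entries of grad f in Cartesian coordinates:
  ∂f/∂x = 0
  ∂f/∂y = z^2
  ∂f/∂z = 2*y*z.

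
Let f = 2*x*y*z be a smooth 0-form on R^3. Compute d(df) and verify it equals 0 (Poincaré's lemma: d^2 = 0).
d(df) = 0

Step 1: df = sum_i (∂f/∂x_i) dx_i = (2*y*z) dx + (2*x*z) dy + (2*x*y) dz.
Step 2: Apply d again. Using the 1-form formula, the coefficient of dx ∧ dy in d(df) is ∂^2 f/∂x ∂y - ∂^2 f/∂y ∂x = (2*z) - (2*z) = 0 (equality of mixed partials for smooth f).
Similarly for dx ∧ dz and dy ∧ dz — all coefficients vanish. So d(df) = 0.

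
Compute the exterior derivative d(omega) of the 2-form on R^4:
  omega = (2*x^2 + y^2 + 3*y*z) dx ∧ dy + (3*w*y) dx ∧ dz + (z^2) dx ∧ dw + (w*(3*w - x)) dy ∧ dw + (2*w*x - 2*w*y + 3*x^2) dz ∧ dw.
d(omega) = (-3*w + 3*y) dx ∧ dy ∧ dz + (2*w + 6*x + 3*y - 2*z) dx ∧ dz ∧ dw + (-w) dx ∧ dy ∧ dw + (-2*w) dy ∧ dz ∧ dw

For a 2-form omega = sum_{i<j} g_{ij} dx_i ∧ dx_j, the exterior derivative is
  d(omega) = sum_{i<j} d(g_{ij}) ∧ dx_i ∧ dx_j = sum_{i<j, k} (∂g_{ij}/∂x_k) dx_k ∧ dx_i ∧ dx_j.
Expand each term, using dx_k ∧ dx_i ∧ dx_j = sgn(permutation) dx_{(a)} ∧ dx_{(b)} ∧ dx_{(c)} with (a < b < c) sorted:
  d(2*x^2 + y^2 + 3*y*z) includes (∂/∂z)(2*x^2 + y^2 + 3*y*z) dz = (3*y) dz, which multiplied by dx ∧ dy gives (3*y) dx ∧ dy ∧ dz
  d(3*w*y) includes (∂/∂y)(3*w*y) dy = (3*w) dy, which multiplied by dx ∧ dz gives (-3*w) dx ∧ dy ∧ dz
  d(3*w*y) includes (∂/∂w)(3*w*y) dw = (3*y) dw, which multiplied by dx ∧ dz gives (3*y) dx ∧ dz ∧ dw
  d(z^2) includes (∂/∂z)(z^2) dz = (2*z) dz, which multiplied by dx ∧ dw gives (-2*z) dx ∧ dz ∧ dw
  d(w*(3*w - x)) includes (∂/∂x)(w*(3*w - x)) dx = (-w) dx, which multiplied by dy ∧ dw gives (-w) dx ∧ dy ∧ dw
  d(2*w*x - 2*w*y + 3*x^2) includes (∂/∂x)(2*w*x - 2*w*y + 3*x^2) dx = (2*w + 6*x) dx, which multiplied by dz ∧ dw gives (2*w + 6*x) dx ∧ dz ∧ dw
  d(2*w*x - 2*w*y + 3*x^2) includes (∂/∂y)(2*w*x - 2*w*y + 3*x^2) dy = (-2*w) dy, which multiplied by dz ∧ dw gives (-2*w) dy ∧ dz ∧ dw
Collecting like 3-forms: d(omega) = (-3*w + 3*y) dx ∧ dy ∧ dz + (2*w + 6*x + 3*y - 2*z) dx ∧ dz ∧ dw + (-w) dx ∧ dy ∧ dw + (-2*w) dy ∧ dz ∧ dw.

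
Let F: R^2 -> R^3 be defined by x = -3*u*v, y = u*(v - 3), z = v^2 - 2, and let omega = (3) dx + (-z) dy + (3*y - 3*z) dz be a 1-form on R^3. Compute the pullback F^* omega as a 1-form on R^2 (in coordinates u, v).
F^* omega = (-v^3 + 3*v^2 - 7*v - 6) du + (5*u*v^2 - 18*u*v - 7*u - 6*v^3 + 12*v) dv

Using F^*(f dg) = (f ∘ F) d(g ∘ F), substitute each coordinate x_i by F_i(u, v) in f_i, and replace dx_i by d F_i = (∂F_i/∂u) du + (∂F_i/∂v) dv.
  For the x component: f_1(F) = 3; d F_1 = (-3*v) du + (-3*u) dv
  For the y component: f_2(F) = 2 - v^2; d F_2 = (v - 3) du + (u) dv
  For the z component: f_3(F) = 3*u*v - 9*u - 3*v^2 + 6; d F_3 = (0) du + (2*v) dv
Combining and collecting du, dv coefficients:
  coeff of du: -v^3 + 3*v^2 - 7*v - 6
  coeff of dv: 5*u*v^2 - 18*u*v - 7*u - 6*v^3 + 12*v
F^* omega = (-v^3 + 3*v^2 - 7*v - 6) du + (5*u*v^2 - 18*u*v - 7*u - 6*v^3 + 12*v) dv.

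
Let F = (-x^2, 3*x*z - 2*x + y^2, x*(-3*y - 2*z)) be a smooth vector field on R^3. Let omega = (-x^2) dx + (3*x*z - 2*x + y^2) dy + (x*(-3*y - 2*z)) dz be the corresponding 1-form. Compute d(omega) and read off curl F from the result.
d(omega) = (-6*x) dy ∧ dz + (3*y + 2*z) dz ∧ dx + (3*z - 2) dx ∧ dy; curl F = (-6*x, 3*y + 2*z, 3*z - 2)

d omega = sum_{i<j} (∂f_j/∂x_i - ∂f_i/∂x_j) dx_i ∧ dx_j. Under the identification (dy ∧ dz, dz ∧ dx, dx ∧ dy) ↔ (e_x, e_y, e_z), the coefficients are exactly the components of curl F. Compute:
  ∂R/∂y - ∂Q/∂z = (-3*x) - (3*x) = -6*x
  ∂P/∂z - ∂R/∂x = (0) - (-3*y - 2*z) = 3*y + 2*z
  ∂Q/∂x - ∂P/∂y = (3*z - 2) - (0) = 3*z - 2.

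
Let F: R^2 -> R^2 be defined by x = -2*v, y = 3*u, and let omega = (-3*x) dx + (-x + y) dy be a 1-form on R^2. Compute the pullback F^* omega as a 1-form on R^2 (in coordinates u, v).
F^* omega = (9*u + 6*v) du + (-12*v) dv

Using F^*(f dg) = (f ∘ F) d(g ∘ F), substitute each coordinate x_i by F_i(u, v) in f_i, and replace dx_i by d F_i = (∂F_i/∂u) du + (∂F_i/∂v) dv.
  For the x component: f_1(F) = 6*v; d F_1 = (0) du + (-2) dv
  For the y component: f_2(F) = 3*u + 2*v; d F_2 = (3) du + (0) dv
Combining and collecting du, dv coefficients:
  coeff of du: 9*u + 6*v
  coeff of dv: -12*v
F^* omega = (9*u + 6*v) du + (-12*v) dv.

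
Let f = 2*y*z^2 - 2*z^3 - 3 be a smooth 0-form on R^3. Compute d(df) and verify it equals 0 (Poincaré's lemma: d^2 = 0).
d(df) = 0

Step 1: df = sum_i (∂f/∂x_i) dx_i = (0) dx + (2*z^2) dy + (2*z*(2*y - 3*z)) dz.
Step 2: Apply d again. Using the 1-form formula, the coefficient of dx ∧ dy in d(df) is ∂^2 f/∂x ∂y - ∂^2 f/∂y ∂x = (0) - (0) = 0 (equality of mixed partials for smooth f).
Similarly for dx ∧ dz and dy ∧ dz — all coefficients vanish. So d(df) = 0.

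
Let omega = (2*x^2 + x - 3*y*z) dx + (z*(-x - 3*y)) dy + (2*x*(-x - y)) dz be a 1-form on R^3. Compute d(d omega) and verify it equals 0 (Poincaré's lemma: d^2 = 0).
d(d omega) = 0

Step 1: d omega = sum_{i<j} (∂f_j/∂x_i - ∂f_i/∂x_j) dx_i ∧ dx_j:
  coeff of dx ∧ dy: 2*z
  coeff of dx ∧ dz: -4*x + y
  coeff of dy ∧ dz: -x + 3*y
Step 2: Apply d again to each 2-form coefficient. The only possible 3-form in R^3 is dx ∧ dy ∧ dz, with coefficient
  ∂(coeff of dy∧dz)/∂x - ∂(coeff of dx∧dz)/∂y + ∂(coeff of dx∧dy)/∂z
  = ∂/∂x (-x + 3*y) - ∂/∂y (-4*x + y) + ∂/∂z (2*z).
Each of these terms simplifies to sums of mixed partials that cancel in pairs. The result is 0 (by equality of mixed partials for smooth functions — Schwarz / Clairaut).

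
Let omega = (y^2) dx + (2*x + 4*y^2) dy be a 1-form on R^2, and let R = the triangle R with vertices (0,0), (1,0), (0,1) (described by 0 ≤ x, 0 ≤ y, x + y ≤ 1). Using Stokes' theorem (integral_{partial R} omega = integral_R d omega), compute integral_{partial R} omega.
integral_(partial R) omega = 2/3

Stokes: integral_partial_R omega = integral_R d omega with d omega = (∂Q/∂x - ∂P/∂y) dx ∧ dy.
  ∂Q/∂x = 2
  ∂P/∂y = 2*y
  integrand = ∂Q/∂x - ∂P/∂y = 2 - 2*y.
Integrating over R: integral_0^1 integral_0^{1-x} (2 - 2*y) dy dx = 2/3.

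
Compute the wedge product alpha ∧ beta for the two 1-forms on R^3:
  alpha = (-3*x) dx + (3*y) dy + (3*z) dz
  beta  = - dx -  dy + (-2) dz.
alpha ∧ beta = (3*x + 3*y) dx ∧ dy + (6*x + 3*z) dx ∧ dz + (-6*y + 3*z) dy ∧ dz

Distribute the wedge, using dx_i ∧ dx_j = -dx_j ∧ dx_i and dx_i ∧ dx_i = 0. For each pair (i, j) with i < j, the coefficient of dx_i ∧ dx_j in alpha ∧ beta is (alpha_i * beta_j - alpha_j * beta_i). Collecting: alpha ∧ beta = (3*x + 3*y) dx ∧ dy + (6*x + 3*z) dx ∧ dz + (-6*y + 3*z) dy ∧ dz.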